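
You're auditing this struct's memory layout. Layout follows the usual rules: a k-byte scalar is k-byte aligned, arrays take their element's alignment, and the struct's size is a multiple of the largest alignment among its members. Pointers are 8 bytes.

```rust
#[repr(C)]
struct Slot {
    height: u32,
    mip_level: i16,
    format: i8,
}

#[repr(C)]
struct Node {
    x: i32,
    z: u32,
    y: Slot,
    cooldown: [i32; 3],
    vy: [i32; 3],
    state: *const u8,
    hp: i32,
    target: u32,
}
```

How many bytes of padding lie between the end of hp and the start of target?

0

Slot: 0..4  height  (4B, 4-aligned); 4..6  mip_level  (2B, 2-aligned); 6..7  format  (1B, 1-aligned); 7..8  -- tail padding (1B); sizeof = 8, alignof = 4
0..4  x  (4B, 4-aligned)
4..8  z  (4B, 4-aligned)
8..16  y  (8B, 4-aligned)
16..28  cooldown  (12B, 4-aligned)
28..40  vy  (12B, 4-aligned)
40..48  state  (8B, 8-aligned)
48..52  hp  (4B, 4-aligned)
52..56  target  (4B, 4-aligned)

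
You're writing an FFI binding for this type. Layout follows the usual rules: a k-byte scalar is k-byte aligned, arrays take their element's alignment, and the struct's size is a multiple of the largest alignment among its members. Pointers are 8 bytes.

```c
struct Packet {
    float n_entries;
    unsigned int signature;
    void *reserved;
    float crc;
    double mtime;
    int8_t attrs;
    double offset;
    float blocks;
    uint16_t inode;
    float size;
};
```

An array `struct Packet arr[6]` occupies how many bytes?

@0: n_entries [4B, align 4] → 4
@4: signature [4B, align 4] → 8
@8: reserved [8B, align 8] → 16
@16: crc [4B, align 4] → 20
+4 pad (align 8)
@24: mtime [8B, align 8] → 32
@32: attrs [1B, align 1] → 33
+7 pad (align 8)
@40: offset [8B, align 8] → 48
@48: blocks [4B, align 4] → 52
@52: inode [2B, align 2] → 54
+2 pad (align 4)
@56: size [4B, align 4] → 60
+4 tail pad (align 8)
size 64, align 8
array of 6: 6 × 64 = 384

384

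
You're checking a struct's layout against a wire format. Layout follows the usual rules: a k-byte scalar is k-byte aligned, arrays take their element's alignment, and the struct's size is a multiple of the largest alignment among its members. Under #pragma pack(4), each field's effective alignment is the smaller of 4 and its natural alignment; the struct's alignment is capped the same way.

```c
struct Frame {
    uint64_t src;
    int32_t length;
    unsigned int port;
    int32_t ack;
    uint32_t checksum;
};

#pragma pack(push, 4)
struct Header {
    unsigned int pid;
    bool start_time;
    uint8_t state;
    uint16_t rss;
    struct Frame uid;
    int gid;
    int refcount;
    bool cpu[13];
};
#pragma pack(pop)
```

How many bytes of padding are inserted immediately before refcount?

Frame: 0..8  src  (8B, 8-aligned); 8..12  length  (4B, 4-aligned); 12..16  port  (4B, 4-aligned); 16..20  ack  (4B, 4-aligned); 20..24  checksum  (4B, 4-aligned); sizeof = 24, alignof = 8
0..4  pid  (4B, 4-aligned)
4..5  start_time  (1B, 1-aligned)
5..6  state  (1B, 1-aligned)
6..8  rss  (2B, 2-aligned)
8..32  uid  (24B, 4-aligned)
32..36  gid  (4B, 4-aligned)
36..40  refcount  (4B, 4-aligned)

0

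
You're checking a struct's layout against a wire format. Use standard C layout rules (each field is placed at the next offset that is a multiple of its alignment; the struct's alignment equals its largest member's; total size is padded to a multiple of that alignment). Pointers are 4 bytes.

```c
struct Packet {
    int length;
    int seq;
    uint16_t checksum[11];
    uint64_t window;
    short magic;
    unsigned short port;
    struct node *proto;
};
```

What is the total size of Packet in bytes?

length at 0 (size 4, align 4) → ends 4
seq at 4 (size 4, align 4) → ends 8
checksum at 8 (size 22, align 2) → ends 30
pad 2 to align 8 for window
window at 32 (size 8, align 8) → ends 40
magic at 40 (size 2, align 2) → ends 42
port at 42 (size 2, align 2) → ends 44
proto at 44 (size 4, align 4) → ends 48
total 48 bytes, alignment 8

48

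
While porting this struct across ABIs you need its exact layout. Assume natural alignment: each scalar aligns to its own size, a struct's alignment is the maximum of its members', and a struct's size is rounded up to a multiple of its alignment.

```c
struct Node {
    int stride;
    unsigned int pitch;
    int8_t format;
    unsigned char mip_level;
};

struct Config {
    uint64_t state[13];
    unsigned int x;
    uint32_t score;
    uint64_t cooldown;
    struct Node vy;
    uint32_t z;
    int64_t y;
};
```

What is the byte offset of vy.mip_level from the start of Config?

Node: stride at 0 (size 4, align 4) → ends 4; pitch at 4 (size 4, align 4) → ends 8; format at 8 (size 1, align 1) → ends 9; mip_level at 9 (size 1, align 1) → ends 10; tail pad 2 to reach multiple of 4; total 12 bytes, alignment 4
state at 0 (size 104, align 8) → ends 104
x at 104 (size 4, align 4) → ends 108
score at 108 (size 4, align 4) → ends 112
cooldown at 112 (size 8, align 8) → ends 120
vy at 120 (size 12, align 4) → ends 132
within Node: mip_level at 9
120 + 9 = 129

129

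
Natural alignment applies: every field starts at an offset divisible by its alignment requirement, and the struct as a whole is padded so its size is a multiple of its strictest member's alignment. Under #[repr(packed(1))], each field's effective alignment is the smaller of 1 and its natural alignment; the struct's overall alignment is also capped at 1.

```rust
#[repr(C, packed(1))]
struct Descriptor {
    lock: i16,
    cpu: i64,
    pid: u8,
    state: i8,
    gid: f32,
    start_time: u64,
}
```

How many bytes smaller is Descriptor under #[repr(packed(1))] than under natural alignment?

8

natural layout:
  @0: lock [2B, align 2] → 2
  +6 pad (align 8)
  @8: cpu [8B, align 8] → 16
  @16: pid [1B, align 1] → 17
  @17: state [1B, align 1] → 18
  +2 pad (align 4)
  @20: gid [4B, align 4] → 24
  @24: start_time [8B, align 8] → 32
  size 32, align 8
packed(1) layout:
  @0: lock [2B, align 1] → 2
  @2: cpu [8B, align 1] → 10
  @10: pid [1B, align 1] → 11
  @11: state [1B, align 1] → 12
  @12: gid [4B, align 1] → 16
  @16: start_time [8B, align 1] → 24
  size 24, align 1
32 − 24 = 8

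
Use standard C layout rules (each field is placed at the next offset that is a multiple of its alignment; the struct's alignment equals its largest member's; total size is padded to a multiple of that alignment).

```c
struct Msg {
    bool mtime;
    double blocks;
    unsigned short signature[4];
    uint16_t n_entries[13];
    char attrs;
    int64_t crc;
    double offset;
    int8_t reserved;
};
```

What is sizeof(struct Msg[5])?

0..1  mtime  (1B, 1-aligned)
1..8  -- padding (7B)
8..16  blocks  (8B, 8-aligned)
16..24  signature  (8B, 2-aligned)
24..50  n_entries  (26B, 2-aligned)
50..51  attrs  (1B, 1-aligned)
51..56  -- padding (5B)
56..64  crc  (8B, 8-aligned)
64..72  offset  (8B, 8-aligned)
72..73  reserved  (1B, 1-aligned)
73..80  -- tail padding (7B)
sizeof = 80, alignof = 8
array of 5: 5 × 80 = 400

400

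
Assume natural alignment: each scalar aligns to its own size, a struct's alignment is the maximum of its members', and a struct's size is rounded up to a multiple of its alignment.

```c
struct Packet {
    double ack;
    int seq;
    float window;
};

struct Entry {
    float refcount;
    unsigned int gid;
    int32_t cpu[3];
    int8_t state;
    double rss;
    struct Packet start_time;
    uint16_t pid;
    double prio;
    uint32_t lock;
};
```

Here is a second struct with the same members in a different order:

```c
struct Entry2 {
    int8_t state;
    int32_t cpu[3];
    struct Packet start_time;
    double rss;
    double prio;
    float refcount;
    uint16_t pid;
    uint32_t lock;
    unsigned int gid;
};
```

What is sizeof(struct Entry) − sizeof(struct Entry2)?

Packet: @0: ack [8B, align 8] → 8; @8: seq [4B, align 4] → 12; @12: window [4B, align 4] → 16; size 16, align 8
@0: refcount [4B, align 4] → 4
@4: gid [4B, align 4] → 8
@8: cpu [12B, align 4] → 20
@20: state [1B, align 1] → 21
+3 pad (align 8)
@24: rss [8B, align 8] → 32
@32: start_time [16B, align 8] → 48
@48: pid [2B, align 2] → 50
+6 pad (align 8)
@56: prio [8B, align 8] → 64
@64: lock [4B, align 4] → 68
+4 tail pad (align 8)
size 72, align 8
— Entry2 —
@0: state [1B, align 1] → 1
+3 pad (align 4)
@4: cpu [12B, align 4] → 16
@16: start_time [16B, align 8] → 32
@32: rss [8B, align 8] → 40
@40: prio [8B, align 8] → 48
@48: refcount [4B, align 4] → 52
@52: pid [2B, align 2] → 54
+2 pad (align 4)
@56: lock [4B, align 4] → 60
@60: gid [4B, align 4] → 64
size 64, align 8
72 − 64 = 8

8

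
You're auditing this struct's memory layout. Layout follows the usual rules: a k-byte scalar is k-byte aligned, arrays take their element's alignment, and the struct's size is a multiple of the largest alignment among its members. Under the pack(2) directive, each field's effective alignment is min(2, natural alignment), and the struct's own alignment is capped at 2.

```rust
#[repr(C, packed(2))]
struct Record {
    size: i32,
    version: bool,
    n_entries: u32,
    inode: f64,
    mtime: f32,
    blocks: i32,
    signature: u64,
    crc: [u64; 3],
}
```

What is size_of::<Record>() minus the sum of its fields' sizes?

1

0..4  size  (4B, 2-aligned)
4..5  version  (1B, 1-aligned)
5..6  -- padding (1B)
6..10  n_entries  (4B, 2-aligned)
10..18  inode  (8B, 2-aligned)
18..22  mtime  (4B, 2-aligned)
22..26  blocks  (4B, 2-aligned)
26..34  signature  (8B, 2-aligned)
34..58  crc  (24B, 2-aligned)
sizeof = 58, alignof = 2
data bytes 57, size 58 → padding 1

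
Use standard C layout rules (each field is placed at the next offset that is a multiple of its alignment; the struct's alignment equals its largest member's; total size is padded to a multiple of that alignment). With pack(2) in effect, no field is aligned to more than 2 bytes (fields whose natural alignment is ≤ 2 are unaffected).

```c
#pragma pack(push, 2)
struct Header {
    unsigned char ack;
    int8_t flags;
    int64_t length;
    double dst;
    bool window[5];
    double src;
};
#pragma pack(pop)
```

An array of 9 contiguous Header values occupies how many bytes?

288

0..1  ack  (1B, 1-aligned)
1..2  flags  (1B, 1-aligned)
2..10  length  (8B, 2-aligned)
10..18  dst  (8B, 2-aligned)
18..23  window  (5B, 1-aligned)
23..24  -- padding (1B)
24..32  src  (8B, 2-aligned)
sizeof = 32, alignof = 2
array of 9: 9 × 32 = 288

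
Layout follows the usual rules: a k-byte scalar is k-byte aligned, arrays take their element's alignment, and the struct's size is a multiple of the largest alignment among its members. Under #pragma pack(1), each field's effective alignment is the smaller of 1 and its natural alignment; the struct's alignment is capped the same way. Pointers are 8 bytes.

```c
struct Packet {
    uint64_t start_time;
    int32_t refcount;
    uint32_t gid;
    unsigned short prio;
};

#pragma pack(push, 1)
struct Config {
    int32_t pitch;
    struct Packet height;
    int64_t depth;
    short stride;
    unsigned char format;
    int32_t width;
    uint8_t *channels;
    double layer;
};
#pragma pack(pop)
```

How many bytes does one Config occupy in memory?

59

Packet: start_time at 0 (size 8, align 8) → ends 8; refcount at 8 (size 4, align 4) → ends 12; gid at 12 (size 4, align 4) → ends 16; prio at 16 (size 2, align 2) → ends 18; tail pad 6 to reach multiple of 8; total 24 bytes, alignment 8
pitch at 0 (size 4, align 1) → ends 4
height at 4 (size 24, align 1) → ends 28
depth at 28 (size 8, align 1) → ends 36
stride at 36 (size 2, align 1) → ends 38
format at 38 (size 1, align 1) → ends 39
width at 39 (size 4, align 1) → ends 43
channels at 43 (size 8, align 1) → ends 51
layer at 51 (size 8, align 1) → ends 59
total 59 bytes, alignment 1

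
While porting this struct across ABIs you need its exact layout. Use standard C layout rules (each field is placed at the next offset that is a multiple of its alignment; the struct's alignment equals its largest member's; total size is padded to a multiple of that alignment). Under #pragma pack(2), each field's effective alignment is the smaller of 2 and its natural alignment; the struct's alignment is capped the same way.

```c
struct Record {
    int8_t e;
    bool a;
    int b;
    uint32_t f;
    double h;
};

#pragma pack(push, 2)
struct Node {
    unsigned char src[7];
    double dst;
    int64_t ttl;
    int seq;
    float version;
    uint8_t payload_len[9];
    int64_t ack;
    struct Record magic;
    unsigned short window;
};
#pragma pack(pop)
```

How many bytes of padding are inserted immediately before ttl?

Record: 0..1  e  (1B, 1-aligned); 1..2  a  (1B, 1-aligned); 2..4  -- padding (2B); 4..8  b  (4B, 4-aligned); 8..12  f  (4B, 4-aligned); 12..16  -- padding (4B); 16..24  h  (8B, 8-aligned); sizeof = 24, alignof = 8
0..7  src  (7B, 1-aligned)
7..8  -- padding (1B)
8..16  dst  (8B, 2-aligned)
16..24  ttl  (8B, 2-aligned)

0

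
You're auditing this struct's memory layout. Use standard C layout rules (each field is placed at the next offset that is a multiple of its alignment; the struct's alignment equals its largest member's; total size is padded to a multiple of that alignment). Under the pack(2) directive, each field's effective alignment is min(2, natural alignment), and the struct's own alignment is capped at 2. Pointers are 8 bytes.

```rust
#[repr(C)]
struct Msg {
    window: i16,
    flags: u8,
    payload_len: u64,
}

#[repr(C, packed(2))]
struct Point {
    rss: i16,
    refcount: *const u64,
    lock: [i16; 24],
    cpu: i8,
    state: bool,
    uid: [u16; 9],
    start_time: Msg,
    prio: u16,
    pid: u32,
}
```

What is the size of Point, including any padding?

Msg: @0: window [2B, align 2] → 2; @2: flags [1B, align 1] → 3; +5 pad (align 8); @8: payload_len [8B, align 8] → 16; size 16, align 8
@0: rss [2B, align 2] → 2
@2: refcount [8B, align 2] → 10
@10: lock [48B, align 2] → 58
@58: cpu [1B, align 1] → 59
@59: state [1B, align 1] → 60
@60: uid [18B, align 2] → 78
@78: start_time [16B, align 2] → 94
@94: prio [2B, align 2] → 96
@96: pid [4B, align 2] → 100
size 100, align 2

100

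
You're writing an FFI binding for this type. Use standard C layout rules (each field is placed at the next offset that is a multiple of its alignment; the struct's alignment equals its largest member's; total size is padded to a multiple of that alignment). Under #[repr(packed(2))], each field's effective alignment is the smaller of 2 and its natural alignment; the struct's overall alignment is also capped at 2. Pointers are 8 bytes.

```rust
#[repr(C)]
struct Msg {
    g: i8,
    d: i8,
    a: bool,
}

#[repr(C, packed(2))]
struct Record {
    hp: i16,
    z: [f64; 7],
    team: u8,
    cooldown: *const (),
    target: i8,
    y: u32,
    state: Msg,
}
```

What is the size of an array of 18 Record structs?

Msg: @0: g [1B, align 1] → 1; @1: d [1B, align 1] → 2; @2: a [1B, align 1] → 3; size 3, align 1
@0: hp [2B, align 2] → 2
@2: z [56B, align 2] → 58
@58: team [1B, align 1] → 59
+1 pad (align 2)
@60: cooldown [8B, align 2] → 68
@68: target [1B, align 1] → 69
+1 pad (align 2)
@70: y [4B, align 2] → 74
@74: state [3B, align 1] → 77
+1 tail pad (align 2)
size 78, align 2
array of 18: 18 × 78 = 1404

1404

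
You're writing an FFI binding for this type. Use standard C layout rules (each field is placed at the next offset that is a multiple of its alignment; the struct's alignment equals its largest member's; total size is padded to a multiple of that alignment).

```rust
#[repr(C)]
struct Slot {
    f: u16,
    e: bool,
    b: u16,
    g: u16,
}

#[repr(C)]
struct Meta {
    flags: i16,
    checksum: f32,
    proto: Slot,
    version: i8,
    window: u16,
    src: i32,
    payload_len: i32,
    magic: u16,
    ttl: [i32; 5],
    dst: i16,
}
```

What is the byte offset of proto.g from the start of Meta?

Slot: f at 0 (size 2, align 2) → ends 2; e at 2 (size 1, align 1) → ends 3; pad 1 to align 2 for b; b at 4 (size 2, align 2) → ends 6; g at 6 (size 2, align 2) → ends 8; total 8 bytes, alignment 2
flags at 0 (size 2, align 2) → ends 2
pad 2 to align 4 for checksum
checksum at 4 (size 4, align 4) → ends 8
proto at 8 (size 8, align 2) → ends 16
within Slot: g at 6
8 + 6 = 14

14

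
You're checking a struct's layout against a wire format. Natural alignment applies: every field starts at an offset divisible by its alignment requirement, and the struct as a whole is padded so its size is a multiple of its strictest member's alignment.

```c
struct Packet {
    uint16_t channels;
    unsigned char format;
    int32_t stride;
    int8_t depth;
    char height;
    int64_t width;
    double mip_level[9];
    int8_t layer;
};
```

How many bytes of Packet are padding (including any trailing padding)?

14

0..2  channels  (2B, 2-aligned)
2..3  format  (1B, 1-aligned)
3..4  -- padding (1B)
4..8  stride  (4B, 4-aligned)
8..9  depth  (1B, 1-aligned)
9..10  height  (1B, 1-aligned)
10..16  -- padding (6B)
16..24  width  (8B, 8-aligned)
24..96  mip_level  (72B, 8-aligned)
96..97  layer  (1B, 1-aligned)
97..104  -- tail padding (7B)
sizeof = 104, alignof = 8
data bytes 90, size 104 → padding 14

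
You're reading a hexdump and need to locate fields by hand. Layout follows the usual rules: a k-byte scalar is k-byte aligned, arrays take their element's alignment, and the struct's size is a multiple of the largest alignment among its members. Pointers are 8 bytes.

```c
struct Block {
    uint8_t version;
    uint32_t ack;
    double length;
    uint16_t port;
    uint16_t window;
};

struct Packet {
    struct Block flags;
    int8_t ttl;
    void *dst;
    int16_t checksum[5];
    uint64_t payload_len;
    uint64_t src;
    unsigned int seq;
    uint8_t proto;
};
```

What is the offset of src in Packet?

Block: 0..1  version  (1B, 1-aligned); 1..4  -- padding (3B); 4..8  ack  (4B, 4-aligned); 8..16  length  (8B, 8-aligned); 16..18  port  (2B, 2-aligned); 18..20  window  (2B, 2-aligned); 20..24  -- tail padding (4B); sizeof = 24, alignof = 8
0..24  flags  (24B, 8-aligned)
24..25  ttl  (1B, 1-aligned)
25..32  -- padding (7B)
32..40  dst  (8B, 8-aligned)
40..50  checksum  (10B, 2-aligned)
50..56  -- padding (6B)
56..64  payload_len  (8B, 8-aligned)
64..72  src  (8B, 8-aligned)

64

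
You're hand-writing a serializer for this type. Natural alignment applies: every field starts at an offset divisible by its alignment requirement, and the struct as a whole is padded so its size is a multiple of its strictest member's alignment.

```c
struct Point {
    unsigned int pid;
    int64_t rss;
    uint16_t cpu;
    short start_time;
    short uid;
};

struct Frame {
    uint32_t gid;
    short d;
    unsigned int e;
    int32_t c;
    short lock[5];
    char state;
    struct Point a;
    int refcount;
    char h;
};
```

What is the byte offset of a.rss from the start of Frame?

40

Point: pid at 0 (size 4, align 4) → ends 4; pad 4 to align 8 for rss; rss at 8 (size 8, align 8) → ends 16; cpu at 16 (size 2, align 2) → ends 18; start_time at 18 (size 2, align 2) → ends 20; uid at 20 (size 2, align 2) → ends 22; tail pad 2 to reach multiple of 8; total 24 bytes, alignment 8
gid at 0 (size 4, align 4) → ends 4
d at 4 (size 2, align 2) → ends 6
pad 2 to align 4 for e
e at 8 (size 4, align 4) → ends 12
c at 12 (size 4, align 4) → ends 16
lock at 16 (size 10, align 2) → ends 26
state at 26 (size 1, align 1) → ends 27
pad 5 to align 8 for a
a at 32 (size 24, align 8) → ends 56
within Point: rss at 8
32 + 8 = 40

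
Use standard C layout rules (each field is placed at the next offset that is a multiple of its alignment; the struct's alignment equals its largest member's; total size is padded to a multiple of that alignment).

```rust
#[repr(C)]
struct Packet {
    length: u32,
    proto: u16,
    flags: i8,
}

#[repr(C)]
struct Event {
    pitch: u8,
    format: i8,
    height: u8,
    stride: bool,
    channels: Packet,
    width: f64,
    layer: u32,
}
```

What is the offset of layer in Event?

24

Packet: length at 0 (size 4, align 4) → ends 4; proto at 4 (size 2, align 2) → ends 6; flags at 6 (size 1, align 1) → ends 7; tail pad 1 to reach multiple of 4; total 8 bytes, alignment 4
pitch at 0 (size 1, align 1) → ends 1
format at 1 (size 1, align 1) → ends 2
height at 2 (size 1, align 1) → ends 3
stride at 3 (size 1, align 1) → ends 4
channels at 4 (size 8, align 4) → ends 12
pad 4 to align 8 for width
width at 16 (size 8, align 8) → ends 24
layer at 24 (size 4, align 4) → ends 28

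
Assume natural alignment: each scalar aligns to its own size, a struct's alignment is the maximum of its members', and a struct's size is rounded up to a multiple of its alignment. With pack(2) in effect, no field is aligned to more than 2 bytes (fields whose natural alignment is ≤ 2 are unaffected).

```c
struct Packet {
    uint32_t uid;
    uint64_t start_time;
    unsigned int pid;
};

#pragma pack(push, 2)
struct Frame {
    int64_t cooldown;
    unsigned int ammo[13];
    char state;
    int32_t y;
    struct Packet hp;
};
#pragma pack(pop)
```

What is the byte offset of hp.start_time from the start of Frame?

74

Packet: 0..4  uid  (4B, 4-aligned); 4..8  -- padding (4B); 8..16  start_time  (8B, 8-aligned); 16..20  pid  (4B, 4-aligned); 20..24  -- tail padding (4B); sizeof = 24, alignof = 8
0..8  cooldown  (8B, 2-aligned)
8..60  ammo  (52B, 2-aligned)
60..61  state  (1B, 1-aligned)
61..62  -- padding (1B)
62..66  y  (4B, 2-aligned)
66..90  hp  (24B, 2-aligned)
within Packet: start_time at 8
66 + 8 = 74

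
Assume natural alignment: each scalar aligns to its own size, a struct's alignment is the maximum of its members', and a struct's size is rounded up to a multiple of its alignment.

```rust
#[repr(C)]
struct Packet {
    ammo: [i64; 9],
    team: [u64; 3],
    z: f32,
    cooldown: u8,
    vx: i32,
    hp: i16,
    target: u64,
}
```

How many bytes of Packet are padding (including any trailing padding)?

@0: ammo [72B, align 8] → 72
@72: team [24B, align 8] → 96
@96: z [4B, align 4] → 100
@100: cooldown [1B, align 1] → 101
+3 pad (align 4)
@104: vx [4B, align 4] → 108
@108: hp [2B, align 2] → 110
+2 pad (align 8)
@112: target [8B, align 8] → 120
size 120, align 8
data bytes 115, size 120 → padding 5

5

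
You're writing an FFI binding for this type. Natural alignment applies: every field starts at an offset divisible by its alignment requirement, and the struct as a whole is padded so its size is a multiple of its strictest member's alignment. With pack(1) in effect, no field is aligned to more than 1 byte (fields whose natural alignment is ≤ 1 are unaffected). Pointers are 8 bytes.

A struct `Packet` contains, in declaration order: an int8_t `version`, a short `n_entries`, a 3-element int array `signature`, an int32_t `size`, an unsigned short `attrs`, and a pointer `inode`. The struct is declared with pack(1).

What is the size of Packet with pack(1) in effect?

29

0..1  version  (1B, 1-aligned)
1..3  n_entries  (2B, 1-aligned)
3..15  signature  (12B, 1-aligned)
15..19  size  (4B, 1-aligned)
19..21  attrs  (2B, 1-aligned)
21..29  inode  (8B, 1-aligned)
sizeof = 29, alignof = 1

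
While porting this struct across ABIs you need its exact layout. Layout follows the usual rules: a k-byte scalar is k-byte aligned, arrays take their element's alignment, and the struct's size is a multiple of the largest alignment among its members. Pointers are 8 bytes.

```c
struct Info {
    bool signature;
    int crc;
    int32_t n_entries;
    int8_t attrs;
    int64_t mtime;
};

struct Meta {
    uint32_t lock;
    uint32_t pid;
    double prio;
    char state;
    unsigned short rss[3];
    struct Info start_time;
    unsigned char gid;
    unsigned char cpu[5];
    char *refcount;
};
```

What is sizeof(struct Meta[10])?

640

Info: 0..1  signature  (1B, 1-aligned); 1..4  -- padding (3B); 4..8  crc  (4B, 4-aligned); 8..12  n_entries  (4B, 4-aligned); 12..13  attrs  (1B, 1-aligned); 13..16  -- padding (3B); 16..24  mtime  (8B, 8-aligned); sizeof = 24, alignof = 8
0..4  lock  (4B, 4-aligned)
4..8  pid  (4B, 4-aligned)
8..16  prio  (8B, 8-aligned)
16..17  state  (1B, 1-aligned)
17..18  -- padding (1B)
18..24  rss  (6B, 2-aligned)
24..48  start_time  (24B, 8-aligned)
48..49  gid  (1B, 1-aligned)
49..54  cpu  (5B, 1-aligned)
54..56  -- padding (2B)
56..64  refcount  (8B, 8-aligned)
sizeof = 64, alignof = 8
array of 10: 10 × 64 = 640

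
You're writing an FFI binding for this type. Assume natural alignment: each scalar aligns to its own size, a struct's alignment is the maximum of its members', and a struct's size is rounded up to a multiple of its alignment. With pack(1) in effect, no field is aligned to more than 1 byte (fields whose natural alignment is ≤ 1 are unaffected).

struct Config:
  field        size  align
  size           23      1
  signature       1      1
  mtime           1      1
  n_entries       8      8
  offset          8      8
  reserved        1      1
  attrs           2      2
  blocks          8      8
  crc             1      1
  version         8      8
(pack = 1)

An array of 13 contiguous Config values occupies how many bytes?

size at 0 (size 23, align 1) → ends 23
signature at 23 (size 1, align 1) → ends 24
mtime at 24 (size 1, align 1) → ends 25
n_entries at 25 (size 8, align 1) → ends 33
offset at 33 (size 8, align 1) → ends 41
reserved at 41 (size 1, align 1) → ends 42
attrs at 42 (size 2, align 1) → ends 44
blocks at 44 (size 8, align 1) → ends 52
crc at 52 (size 1, align 1) → ends 53
version at 53 (size 8, align 1) → ends 61
total 61 bytes, alignment 1
array of 13: 13 × 61 = 793

793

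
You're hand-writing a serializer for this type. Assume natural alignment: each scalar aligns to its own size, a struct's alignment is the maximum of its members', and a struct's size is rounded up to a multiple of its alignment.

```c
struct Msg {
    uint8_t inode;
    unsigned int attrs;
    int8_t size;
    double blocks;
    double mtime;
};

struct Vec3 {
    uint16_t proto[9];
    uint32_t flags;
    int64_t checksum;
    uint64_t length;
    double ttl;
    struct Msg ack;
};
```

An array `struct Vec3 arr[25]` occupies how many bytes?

2000

Msg: @0: inode [1B, align 1] → 1; +3 pad (align 4); @4: attrs [4B, align 4] → 8; @8: size [1B, align 1] → 9; +7 pad (align 8); @16: blocks [8B, align 8] → 24; @24: mtime [8B, align 8] → 32; size 32, align 8
@0: proto [18B, align 2] → 18
+2 pad (align 4)
@20: flags [4B, align 4] → 24
@24: checksum [8B, align 8] → 32
@32: length [8B, align 8] → 40
@40: ttl [8B, align 8] → 48
@48: ack [32B, align 8] → 80
size 80, align 8
array of 25: 25 × 80 = 2000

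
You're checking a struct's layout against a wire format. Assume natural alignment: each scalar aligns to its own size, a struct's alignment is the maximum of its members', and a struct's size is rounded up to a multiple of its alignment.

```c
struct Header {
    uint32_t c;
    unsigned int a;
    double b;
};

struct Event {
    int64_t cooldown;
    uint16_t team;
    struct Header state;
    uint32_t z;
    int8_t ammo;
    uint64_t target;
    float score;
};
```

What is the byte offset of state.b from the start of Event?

24

Header: 0..4  c  (4B, 4-aligned); 4..8  a  (4B, 4-aligned); 8..16  b  (8B, 8-aligned); sizeof = 16, alignof = 8
0..8  cooldown  (8B, 8-aligned)
8..10  team  (2B, 2-aligned)
10..16  -- padding (6B)
16..32  state  (16B, 8-aligned)
within Header: b at 8
16 + 8 = 24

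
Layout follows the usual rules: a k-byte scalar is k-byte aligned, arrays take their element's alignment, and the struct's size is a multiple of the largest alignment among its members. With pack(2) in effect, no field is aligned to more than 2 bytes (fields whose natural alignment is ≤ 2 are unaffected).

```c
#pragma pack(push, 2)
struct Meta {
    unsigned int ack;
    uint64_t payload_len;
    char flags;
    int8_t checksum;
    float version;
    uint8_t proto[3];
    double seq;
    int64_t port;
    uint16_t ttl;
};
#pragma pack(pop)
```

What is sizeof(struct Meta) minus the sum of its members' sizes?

ack at 0 (size 4, align 2) → ends 4
payload_len at 4 (size 8, align 2) → ends 12
flags at 12 (size 1, align 1) → ends 13
checksum at 13 (size 1, align 1) → ends 14
version at 14 (size 4, align 2) → ends 18
proto at 18 (size 3, align 1) → ends 21
pad 1 to align 2 for seq
seq at 22 (size 8, align 2) → ends 30
port at 30 (size 8, align 2) → ends 38
ttl at 38 (size 2, align 2) → ends 40
total 40 bytes, alignment 2
data bytes 39, size 40 → padding 1

1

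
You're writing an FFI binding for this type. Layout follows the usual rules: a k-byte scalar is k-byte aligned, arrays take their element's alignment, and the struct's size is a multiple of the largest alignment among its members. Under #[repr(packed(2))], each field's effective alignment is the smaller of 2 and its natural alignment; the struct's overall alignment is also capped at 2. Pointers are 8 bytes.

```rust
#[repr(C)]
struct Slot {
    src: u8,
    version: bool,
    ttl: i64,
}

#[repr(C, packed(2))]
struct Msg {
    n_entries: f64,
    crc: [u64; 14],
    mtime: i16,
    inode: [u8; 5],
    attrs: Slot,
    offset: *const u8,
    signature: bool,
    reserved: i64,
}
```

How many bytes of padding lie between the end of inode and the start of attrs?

1

Slot: src at 0 (size 1, align 1) → ends 1; version at 1 (size 1, align 1) → ends 2; pad 6 to align 8 for ttl; ttl at 8 (size 8, align 8) → ends 16; total 16 bytes, alignment 8
n_entries at 0 (size 8, align 2) → ends 8
crc at 8 (size 112, align 2) → ends 120
mtime at 120 (size 2, align 2) → ends 122
inode at 122 (size 5, align 1) → ends 127
pad 1 to align 2 for attrs
attrs at 128 (size 16, align 2) → ends 144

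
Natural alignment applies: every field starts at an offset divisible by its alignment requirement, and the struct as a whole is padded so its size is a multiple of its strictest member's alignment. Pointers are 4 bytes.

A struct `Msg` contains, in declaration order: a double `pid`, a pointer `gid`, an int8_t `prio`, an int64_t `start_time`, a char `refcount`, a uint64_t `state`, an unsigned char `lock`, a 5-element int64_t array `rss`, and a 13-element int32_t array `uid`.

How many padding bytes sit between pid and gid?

0..8  pid  (8B, 8-aligned)
8..12  gid  (4B, 4-aligned)

0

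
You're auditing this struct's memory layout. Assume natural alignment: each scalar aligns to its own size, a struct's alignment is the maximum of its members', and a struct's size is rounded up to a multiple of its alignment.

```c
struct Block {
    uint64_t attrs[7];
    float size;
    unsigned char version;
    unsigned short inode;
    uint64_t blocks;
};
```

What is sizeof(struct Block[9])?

648

attrs at 0 (size 56, align 8) → ends 56
size at 56 (size 4, align 4) → ends 60
version at 60 (size 1, align 1) → ends 61
pad 1 to align 2 for inode
inode at 62 (size 2, align 2) → ends 64
blocks at 64 (size 8, align 8) → ends 72
total 72 bytes, alignment 8
array of 9: 9 × 72 = 648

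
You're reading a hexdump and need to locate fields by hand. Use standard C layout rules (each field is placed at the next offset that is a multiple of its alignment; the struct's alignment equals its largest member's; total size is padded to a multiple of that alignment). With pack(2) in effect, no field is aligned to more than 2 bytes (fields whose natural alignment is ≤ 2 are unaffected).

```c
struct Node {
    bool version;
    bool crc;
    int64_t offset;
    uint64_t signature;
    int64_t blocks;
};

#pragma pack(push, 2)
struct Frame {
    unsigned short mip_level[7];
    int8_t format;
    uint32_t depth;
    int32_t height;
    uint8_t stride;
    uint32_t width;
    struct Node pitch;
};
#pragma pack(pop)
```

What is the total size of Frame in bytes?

Node: 0..1  version  (1B, 1-aligned); 1..2  crc  (1B, 1-aligned); 2..8  -- padding (6B); 8..16  offset  (8B, 8-aligned); 16..24  signature  (8B, 8-aligned); 24..32  blocks  (8B, 8-aligned); sizeof = 32, alignof = 8
0..14  mip_level  (14B, 2-aligned)
14..15  format  (1B, 1-aligned)
15..16  -- padding (1B)
16..20  depth  (4B, 2-aligned)
20..24  height  (4B, 2-aligned)
24..25  stride  (1B, 1-aligned)
25..26  -- padding (1B)
26..30  width  (4B, 2-aligned)
30..62  pitch  (32B, 2-aligned)
sizeof = 62, alignof = 2

62 bytes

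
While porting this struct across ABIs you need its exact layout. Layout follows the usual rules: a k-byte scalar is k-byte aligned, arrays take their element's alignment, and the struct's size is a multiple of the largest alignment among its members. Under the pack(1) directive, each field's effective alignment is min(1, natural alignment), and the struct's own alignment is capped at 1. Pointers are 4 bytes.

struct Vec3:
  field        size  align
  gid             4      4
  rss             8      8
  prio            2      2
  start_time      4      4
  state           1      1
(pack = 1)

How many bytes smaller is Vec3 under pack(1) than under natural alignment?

13

natural layout:
  @0: gid [4B, align 4] → 4
  +4 pad (align 8)
  @8: rss [8B, align 8] → 16
  @16: prio [2B, align 2] → 18
  +2 pad (align 4)
  @20: start_time [4B, align 4] → 24
  @24: state [1B, align 1] → 25
  +7 tail pad (align 8)
  size 32, align 8
packed(1) layout:
  @0: gid [4B, align 1] → 4
  @4: rss [8B, align 1] → 12
  @12: prio [2B, align 1] → 14
  @14: start_time [4B, align 1] → 18
  @18: state [1B, align 1] → 19
  size 19, align 1
32 − 19 = 13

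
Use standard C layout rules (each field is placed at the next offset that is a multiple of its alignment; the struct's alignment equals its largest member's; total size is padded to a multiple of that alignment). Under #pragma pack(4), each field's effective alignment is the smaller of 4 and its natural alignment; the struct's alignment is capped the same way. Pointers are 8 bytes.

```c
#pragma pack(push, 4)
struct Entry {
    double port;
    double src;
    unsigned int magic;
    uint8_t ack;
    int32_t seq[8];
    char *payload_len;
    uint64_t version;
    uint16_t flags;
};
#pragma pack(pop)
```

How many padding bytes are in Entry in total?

5

0..8  port  (8B, 4-aligned)
8..16  src  (8B, 4-aligned)
16..20  magic  (4B, 4-aligned)
20..21  ack  (1B, 1-aligned)
21..24  -- padding (3B)
24..56  seq  (32B, 4-aligned)
56..64  payload_len  (8B, 4-aligned)
64..72  version  (8B, 4-aligned)
72..74  flags  (2B, 2-aligned)
74..76  -- tail padding (2B)
sizeof = 76, alignof = 4
data bytes 71, size 76 → padding 5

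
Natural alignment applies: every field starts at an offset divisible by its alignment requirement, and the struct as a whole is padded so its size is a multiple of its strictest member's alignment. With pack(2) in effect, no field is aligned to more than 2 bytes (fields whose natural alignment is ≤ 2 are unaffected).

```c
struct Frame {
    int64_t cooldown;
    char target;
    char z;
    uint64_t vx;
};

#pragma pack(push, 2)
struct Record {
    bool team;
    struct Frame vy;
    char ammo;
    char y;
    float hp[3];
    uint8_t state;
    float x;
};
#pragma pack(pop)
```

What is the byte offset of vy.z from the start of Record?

11

Frame: @0: cooldown [8B, align 8] → 8; @8: target [1B, align 1] → 9; @9: z [1B, align 1] → 10; +6 pad (align 8); @16: vx [8B, align 8] → 24; size 24, align 8
@0: team [1B, align 1] → 1
+1 pad (align 2)
@2: vy [24B, align 2] → 26
within Frame: z at 9
2 + 9 = 11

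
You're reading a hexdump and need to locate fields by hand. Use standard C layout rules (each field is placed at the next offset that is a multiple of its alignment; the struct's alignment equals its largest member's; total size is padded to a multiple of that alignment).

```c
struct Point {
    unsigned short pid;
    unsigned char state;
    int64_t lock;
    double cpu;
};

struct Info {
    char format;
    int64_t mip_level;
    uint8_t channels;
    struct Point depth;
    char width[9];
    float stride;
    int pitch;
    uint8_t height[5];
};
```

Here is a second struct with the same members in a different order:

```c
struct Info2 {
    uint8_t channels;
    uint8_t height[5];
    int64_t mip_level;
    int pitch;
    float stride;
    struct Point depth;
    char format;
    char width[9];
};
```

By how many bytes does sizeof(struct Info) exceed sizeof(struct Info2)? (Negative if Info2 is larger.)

Point: @0: pid [2B, align 2] → 2; @2: state [1B, align 1] → 3; +5 pad (align 8); @8: lock [8B, align 8] → 16; @16: cpu [8B, align 8] → 24; size 24, align 8
@0: format [1B, align 1] → 1
+7 pad (align 8)
@8: mip_level [8B, align 8] → 16
@16: channels [1B, align 1] → 17
+7 pad (align 8)
@24: depth [24B, align 8] → 48
@48: width [9B, align 1] → 57
+3 pad (align 4)
@60: stride [4B, align 4] → 64
@64: pitch [4B, align 4] → 68
@68: height [5B, align 1] → 73
+7 tail pad (align 8)
size 80, align 8
— Info2 —
@0: channels [1B, align 1] → 1
@1: height [5B, align 1] → 6
+2 pad (align 8)
@8: mip_level [8B, align 8] → 16
@16: pitch [4B, align 4] → 20
@20: stride [4B, align 4] → 24
@24: depth [24B, align 8] → 48
@48: format [1B, align 1] → 49
@49: width [9B, align 1] → 58
+6 tail pad (align 8)
size 64, align 8
80 − 64 = 16

16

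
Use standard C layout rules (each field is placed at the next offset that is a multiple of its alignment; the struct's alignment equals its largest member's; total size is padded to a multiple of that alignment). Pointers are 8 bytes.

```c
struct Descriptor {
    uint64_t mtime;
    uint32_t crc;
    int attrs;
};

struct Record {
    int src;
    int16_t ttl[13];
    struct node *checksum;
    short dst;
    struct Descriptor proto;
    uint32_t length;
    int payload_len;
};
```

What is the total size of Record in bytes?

72 bytes

Descriptor: mtime at 0 (size 8, align 8) → ends 8; crc at 8 (size 4, align 4) → ends 12; attrs at 12 (size 4, align 4) → ends 16; total 16 bytes, alignment 8
src at 0 (size 4, align 4) → ends 4
ttl at 4 (size 26, align 2) → ends 30
pad 2 to align 8 for checksum
checksum at 32 (size 8, align 8) → ends 40
dst at 40 (size 2, align 2) → ends 42
pad 6 to align 8 for proto
proto at 48 (size 16, align 8) → ends 64
length at 64 (size 4, align 4) → ends 68
payload_len at 68 (size 4, align 4) → ends 72
total 72 bytes, alignment 8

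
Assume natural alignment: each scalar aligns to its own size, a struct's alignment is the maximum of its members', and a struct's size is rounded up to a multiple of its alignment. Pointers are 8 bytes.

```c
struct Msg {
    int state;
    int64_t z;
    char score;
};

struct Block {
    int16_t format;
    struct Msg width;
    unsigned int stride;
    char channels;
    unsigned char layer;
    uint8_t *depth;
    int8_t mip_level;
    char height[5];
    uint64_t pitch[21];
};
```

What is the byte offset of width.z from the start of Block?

16

Msg: state at 0 (size 4, align 4) → ends 4; pad 4 to align 8 for z; z at 8 (size 8, align 8) → ends 16; score at 16 (size 1, align 1) → ends 17; tail pad 7 to reach multiple of 8; total 24 bytes, alignment 8
format at 0 (size 2, align 2) → ends 2
pad 6 to align 8 for width
width at 8 (size 24, align 8) → ends 32
within Msg: z at 8
8 + 8 = 16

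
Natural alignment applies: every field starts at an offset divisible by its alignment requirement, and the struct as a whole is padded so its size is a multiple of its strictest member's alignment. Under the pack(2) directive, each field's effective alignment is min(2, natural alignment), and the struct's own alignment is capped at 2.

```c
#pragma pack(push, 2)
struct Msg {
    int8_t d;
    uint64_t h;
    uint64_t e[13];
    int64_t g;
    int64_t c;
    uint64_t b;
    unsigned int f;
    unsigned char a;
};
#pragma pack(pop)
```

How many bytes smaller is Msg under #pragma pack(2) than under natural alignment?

natural layout:
  0..1  d  (1B, 1-aligned)
  1..8  -- padding (7B)
  8..16  h  (8B, 8-aligned)
  16..120  e  (104B, 8-aligned)
  120..128  g  (8B, 8-aligned)
  128..136  c  (8B, 8-aligned)
  136..144  b  (8B, 8-aligned)
  144..148  f  (4B, 4-aligned)
  148..149  a  (1B, 1-aligned)
  149..152  -- tail padding (3B)
  sizeof = 152, alignof = 8
packed(2) layout:
  0..1  d  (1B, 1-aligned)
  1..2  -- padding (1B)
  2..10  h  (8B, 2-aligned)
  10..114  e  (104B, 2-aligned)
  114..122  g  (8B, 2-aligned)
  122..130  c  (8B, 2-aligned)
  130..138  b  (8B, 2-aligned)
  138..142  f  (4B, 2-aligned)
  142..143  a  (1B, 1-aligned)
  143..144  -- tail padding (1B)
  sizeof = 144, alignof = 2
152 − 144 = 8

8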